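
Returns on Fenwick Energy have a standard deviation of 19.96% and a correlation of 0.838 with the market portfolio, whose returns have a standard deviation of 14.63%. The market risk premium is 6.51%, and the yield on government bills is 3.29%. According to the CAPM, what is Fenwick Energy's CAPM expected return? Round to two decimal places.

β = ρ × σ_i / σ_m = 0.838 × 19.96% / 14.63% = 1.1433
E(R) = 3.29% + 1.1433 × 6.51% = 10.73%

10.73%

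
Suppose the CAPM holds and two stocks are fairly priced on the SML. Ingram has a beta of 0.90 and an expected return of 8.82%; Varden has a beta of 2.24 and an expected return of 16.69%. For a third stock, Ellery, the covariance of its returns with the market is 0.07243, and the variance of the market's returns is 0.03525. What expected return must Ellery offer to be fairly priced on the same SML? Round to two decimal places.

15.60%

MRP = (16.69% − 8.82%) / (2.24 − 0.90) = 5.8731%
R_f = 8.82% − 0.90 × 5.8731% = 3.5342%
β_Ellery = Cov / Var(R_m) = 0.07243 / 0.03525 = 2.0548
E(R_Ellery) = R_f + β × MRP = 3.5342% + 2.0548 × 5.8731% = 15.60%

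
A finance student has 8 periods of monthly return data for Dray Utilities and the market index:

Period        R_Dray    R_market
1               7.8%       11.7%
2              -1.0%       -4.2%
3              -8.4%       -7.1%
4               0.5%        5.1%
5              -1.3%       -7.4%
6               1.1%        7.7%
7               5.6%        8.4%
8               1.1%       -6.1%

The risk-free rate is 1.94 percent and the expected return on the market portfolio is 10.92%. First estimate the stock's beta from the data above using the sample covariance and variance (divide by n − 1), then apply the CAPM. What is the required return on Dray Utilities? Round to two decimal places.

Mean R_i = (7.8 − 1.0 − 8.4 + 0.5 − 1.3 + 1.1 + 5.6 + 1.1) / 8 = 0.6750%
Mean R_m = (11.7 − 4.2 − 7.1 + 5.1 − 7.4 + 7.7 + 8.4 − 6.1) / 8 = 1.0125%
Σ(R_i − R̄_i)(R_m − R̄_m) = 210.6025  ⇒  Cov = 210.6025 / 7 = 30.0861
Σ(R_m − R̄_m)² = 444.5688  ⇒  Var(R_m) = 444.5688 / 7 = 63.5098
β = Cov / Var(R_m) = 30.0861 / 63.5098 = 0.4737
MRP = 10.92% − 1.94% = 8.98%
E(R) = R_f + β × MRP = 1.94% + 0.4737 × 8.98% = 6.19%

6.19%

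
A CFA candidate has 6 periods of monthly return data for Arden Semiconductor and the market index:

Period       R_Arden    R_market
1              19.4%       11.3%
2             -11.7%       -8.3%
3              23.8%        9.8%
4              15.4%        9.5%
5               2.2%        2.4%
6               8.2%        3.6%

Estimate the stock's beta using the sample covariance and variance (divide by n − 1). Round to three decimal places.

Mean R_i = (19.4 − 11.7 + 23.8 + 15.4 + 2.2 + 8.2) / 6 = 9.5500%
Mean R_m = (11.3 − 8.3 + 9.8 + 9.5 + 2.4 + 3.6) / 6 = 4.7167%
Σ(R_i − R̄_i)(R_m − R̄_m) = 460.4050  ⇒  Cov = 460.4050 / 5 = 92.0810
Σ(R_m − R̄_m)² = 268.1083  ⇒  Var(R_m) = 268.1083 / 5 = 53.6217
β = Cov / Var(R_m) = 92.0810 / 53.6217 = 1.7172

1.717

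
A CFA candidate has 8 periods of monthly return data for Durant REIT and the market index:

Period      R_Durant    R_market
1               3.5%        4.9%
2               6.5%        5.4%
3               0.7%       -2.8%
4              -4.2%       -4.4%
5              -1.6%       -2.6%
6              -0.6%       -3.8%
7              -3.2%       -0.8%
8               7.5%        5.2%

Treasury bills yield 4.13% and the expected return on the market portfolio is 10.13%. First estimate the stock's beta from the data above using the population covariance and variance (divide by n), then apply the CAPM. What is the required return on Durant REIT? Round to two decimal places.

9.50%

Mean R_i = (3.5 + 6.5 + 0.7 − 4.2 − 1.6 − 0.6 − 3.2 + 7.5) / 8 = 1.0750%
Mean R_m = (4.9 + 5.4 − 2.8 − 4.4 − 2.6 − 3.8 − 0.8 + 5.2) / 8 = 0.1375%
Σ(R_i − R̄_i)(R_m − R̄_m) = 115.5875  ⇒  Cov = 115.5875 / 8 = 14.4484
Σ(R_m − R̄_m)² = 129.0988  ⇒  Var(R_m) = 129.0988 / 8 = 16.1374
β = Cov / Var(R_m) = 14.4484 / 16.1374 = 0.8953
MRP = 10.13% − 4.13% = 6.00%
E(R) = R_f + β × MRP = 4.13% + 0.8953 × 6.00% = 9.50%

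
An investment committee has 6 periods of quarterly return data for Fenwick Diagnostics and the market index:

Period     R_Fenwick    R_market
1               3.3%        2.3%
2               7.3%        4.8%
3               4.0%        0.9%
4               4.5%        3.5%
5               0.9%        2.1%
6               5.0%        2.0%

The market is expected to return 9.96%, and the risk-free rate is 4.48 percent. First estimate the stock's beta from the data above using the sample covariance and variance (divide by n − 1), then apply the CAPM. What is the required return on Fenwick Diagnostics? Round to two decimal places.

9.74%

Mean R_i = (3.3 + 7.3 + 4.0 + 4.5 + 0.9 + 5.0) / 6 = 4.1667%
Mean R_m = (2.3 + 4.8 + 0.9 + 3.5 + 2.1 + 2.0) / 6 = 2.6000%
Σ(R_i − R̄_i)(R_m − R̄_m) = 8.8700  ⇒  Cov = 8.8700 / 5 = 1.7740
Σ(R_m − R̄_m)² = 9.2400  ⇒  Var(R_m) = 9.2400 / 5 = 1.8480
β = Cov / Var(R_m) = 1.7740 / 1.8480 = 0.9600
MRP = 9.96% − 4.48% = 5.48%
E(R) = R_f + β × MRP = 4.48% + 0.9600 × 5.48% = 9.74%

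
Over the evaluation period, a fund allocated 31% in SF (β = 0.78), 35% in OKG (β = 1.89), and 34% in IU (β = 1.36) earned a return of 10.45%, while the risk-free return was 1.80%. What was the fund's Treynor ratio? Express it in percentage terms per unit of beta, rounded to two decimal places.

6.33%

β_P = 0.31×0.78 + 0.35×1.89 + 0.34×1.36 = 1.3657
Treynor = (R_P − R_f) / β_P = (10.45% − 1.80%) / 1.3657 = 8.65% / 1.3657 = 6.33%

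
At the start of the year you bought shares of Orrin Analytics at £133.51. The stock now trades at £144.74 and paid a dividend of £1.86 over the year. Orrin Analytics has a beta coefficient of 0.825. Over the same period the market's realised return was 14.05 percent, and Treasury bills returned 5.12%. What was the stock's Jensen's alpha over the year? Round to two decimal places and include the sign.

Realised HPR = (P1 + D1 − P0) / P0 = (144.74 + 1.86 − 133.51) / 133.51 = 13.09 / 133.51 = 9.8045%
MRP = 14.05% − 5.12% = 8.93%
CAPM required = R_f + β·MRP = 5.12% + 0.825 × 8.93% = 12.48725%
α = realised − required = 9.8045% − 12.48725% = -2.68%

-2.68%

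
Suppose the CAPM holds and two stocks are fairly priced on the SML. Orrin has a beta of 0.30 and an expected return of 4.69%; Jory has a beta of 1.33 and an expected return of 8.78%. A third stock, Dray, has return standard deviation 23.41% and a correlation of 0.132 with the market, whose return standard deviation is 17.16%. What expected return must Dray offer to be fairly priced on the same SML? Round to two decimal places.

MRP = (8.78% − 4.69%) / (1.33 − 0.30) = 3.9709%
R_f = 4.69% − 0.30 × 3.9709% = 3.4987%
β_Dray = ρ·σ_i/σ_m = 0.132 × 23.41 / 17.16 = 0.1801
E(R_Dray) = R_f + β × MRP = 3.4987% + 0.1801 × 3.9709% = 4.21%

4.21%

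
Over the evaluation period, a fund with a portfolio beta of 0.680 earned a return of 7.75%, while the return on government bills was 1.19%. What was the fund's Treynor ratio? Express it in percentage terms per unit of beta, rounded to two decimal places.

9.65%

Treynor = (R_P − R_f) / β_P = (7.75% − 1.19%) / 0.6800 = 6.56% / 0.6800 = 9.65%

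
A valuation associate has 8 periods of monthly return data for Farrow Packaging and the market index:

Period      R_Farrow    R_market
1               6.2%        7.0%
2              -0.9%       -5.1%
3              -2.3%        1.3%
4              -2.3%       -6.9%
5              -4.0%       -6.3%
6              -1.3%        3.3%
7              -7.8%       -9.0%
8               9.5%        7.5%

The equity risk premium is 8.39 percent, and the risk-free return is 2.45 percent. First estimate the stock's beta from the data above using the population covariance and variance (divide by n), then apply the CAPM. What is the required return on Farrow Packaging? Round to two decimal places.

8.53%

Mean R_i = (6.2 − 0.9 − 2.3 − 2.3 − 4.0 − 1.3 − 7.8 + 9.5) / 8 = -0.3625%
Mean R_m = (7.0 − 5.1 + 1.3 − 6.9 − 6.3 + 3.3 − 9.0 + 7.5) / 8 = -1.0250%
Σ(R_i − R̄_i)(R_m − R̄_m) = 220.2575  ⇒  Cov = 220.2575 / 8 = 27.5322
Σ(R_m − R̄_m)² = 303.7350  ⇒  Var(R_m) = 303.7350 / 8 = 37.9669
β = Cov / Var(R_m) = 27.5322 / 37.9669 = 0.7252
E(R) = R_f + β × MRP = 2.45% + 0.7252 × 8.39% = 8.53%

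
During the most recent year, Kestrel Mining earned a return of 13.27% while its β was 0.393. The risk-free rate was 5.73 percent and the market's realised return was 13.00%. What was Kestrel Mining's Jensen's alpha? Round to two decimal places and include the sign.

+4.68%

Market excess return = 13.00% − 5.73% = 7.27%
CAPM benchmark = R_f + β(R_m − R_f) = 5.73% + 0.393 × 7.27% = 8.58711%
α = actual − benchmark = 13.27% − 8.58711% = +4.68%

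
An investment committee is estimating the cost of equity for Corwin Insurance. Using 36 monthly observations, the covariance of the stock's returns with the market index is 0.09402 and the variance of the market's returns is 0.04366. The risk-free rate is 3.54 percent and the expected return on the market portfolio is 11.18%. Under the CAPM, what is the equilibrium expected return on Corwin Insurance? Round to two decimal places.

β = Cov(R_i, R_m) / Var(R_m) = 0.09402 / 0.04366 = 2.1535
MRP = 11.18% − 3.54% = 7.64%
E(R) = R_f + β × MRP = 3.54% + 2.1535 × 7.64% = 19.99%

19.99%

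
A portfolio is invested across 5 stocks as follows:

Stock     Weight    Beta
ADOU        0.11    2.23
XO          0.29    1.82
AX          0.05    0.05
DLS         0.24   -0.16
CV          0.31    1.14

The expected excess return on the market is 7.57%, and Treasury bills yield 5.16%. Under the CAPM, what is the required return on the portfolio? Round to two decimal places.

13.42%

β_P = Σ w_i β_i = 0.11×2.23 + 0.29×1.82 + 0.05×0.05 + 0.24×-0.16 + 0.31×1.14 = 1.0906
E(R_P) = R_f + β_P × MRP = 5.16% + 1.0906 × 7.57% = 13.42%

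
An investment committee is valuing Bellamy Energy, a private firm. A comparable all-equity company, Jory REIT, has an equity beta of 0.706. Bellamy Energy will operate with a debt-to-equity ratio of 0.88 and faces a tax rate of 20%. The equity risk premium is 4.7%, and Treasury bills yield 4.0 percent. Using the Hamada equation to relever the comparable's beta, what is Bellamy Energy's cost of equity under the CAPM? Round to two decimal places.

β_L = β_U × [1 + (1 − t)(D/E)] = 0.706 × [1 + (1 − 0.20) × 0.88]
    = 0.706 × [1 + 0.80 × 0.88] = 0.706 × 1.7040 = 1.2030
E(R) = R_f + β_L × MRP = 4.0% + 1.2030 × 4.7% = 9.65%

9.65%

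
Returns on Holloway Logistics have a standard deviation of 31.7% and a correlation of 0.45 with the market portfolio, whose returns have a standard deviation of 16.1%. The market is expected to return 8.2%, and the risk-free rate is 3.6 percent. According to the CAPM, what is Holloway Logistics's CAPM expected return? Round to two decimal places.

7.68%

β = ρ × σ_i / σ_m = 0.45 × 31.7% / 16.1% = 0.8860
MRP = 8.2% − 3.6% = 4.60%
E(R) = 3.6% + 0.8860 × 4.6% = 7.68%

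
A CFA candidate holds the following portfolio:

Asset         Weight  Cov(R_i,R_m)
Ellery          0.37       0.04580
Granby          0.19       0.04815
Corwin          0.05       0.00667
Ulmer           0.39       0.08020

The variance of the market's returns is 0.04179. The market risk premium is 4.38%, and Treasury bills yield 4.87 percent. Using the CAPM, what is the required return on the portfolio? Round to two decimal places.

β_Ellery = 0.04580 / 0.04179 = 1.0960
β_Granby = 0.04815 / 0.04179 = 1.1522
β_Corwin = 0.00667 / 0.04179 = 0.1596
β_Ulmer = 0.08020 / 0.04179 = 1.9191
β_P = Σ w_i β_i = 0.37×1.0960 + 0.19×1.1522 + 0.05×0.1596 + 0.39×1.9191 = 1.3809
E(R_P) = R_f + β_P × MRP = 4.87% + 1.3809 × 4.38% = 10.92%

10.92%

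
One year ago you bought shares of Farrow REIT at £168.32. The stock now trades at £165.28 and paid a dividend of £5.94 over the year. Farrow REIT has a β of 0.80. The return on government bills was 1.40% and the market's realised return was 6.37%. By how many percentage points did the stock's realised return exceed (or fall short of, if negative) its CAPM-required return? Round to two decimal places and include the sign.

-3.65%

Realised HPR = (P1 + D1 − P0) / P0 = (165.28 + 5.94 − 168.32) / 168.32 = 2.90 / 168.32 = 1.7229%
MRP = 6.37% − 1.40% = 4.97%
CAPM required = R_f + β·MRP = 1.40% + 0.80 × 4.97% = 5.3760%
α = realised − required = 1.7229% − 5.3760% = -3.65%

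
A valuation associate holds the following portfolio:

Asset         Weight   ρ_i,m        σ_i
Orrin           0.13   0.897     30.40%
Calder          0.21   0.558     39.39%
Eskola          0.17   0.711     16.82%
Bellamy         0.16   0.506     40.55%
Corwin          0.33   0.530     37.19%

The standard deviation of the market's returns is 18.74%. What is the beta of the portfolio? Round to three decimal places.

1.066

β_Orrin = 0.897 × 30.40% / 18.74% = 1.4551
β_Calder = 0.558 × 39.39% / 18.74% = 1.1729
β_Eskola = 0.711 × 16.82% / 18.74% = 0.6382
β_Bellamy = 0.506 × 40.55% / 18.74% = 1.0949
β_Corwin = 0.530 × 37.19% / 18.74% = 1.0518
β_P = Σ w_i β_i = 0.13×1.4551 + 0.21×1.1729 + 0.17×0.6382 + 0.16×1.0949 + 0.33×1.0518 = 1.0662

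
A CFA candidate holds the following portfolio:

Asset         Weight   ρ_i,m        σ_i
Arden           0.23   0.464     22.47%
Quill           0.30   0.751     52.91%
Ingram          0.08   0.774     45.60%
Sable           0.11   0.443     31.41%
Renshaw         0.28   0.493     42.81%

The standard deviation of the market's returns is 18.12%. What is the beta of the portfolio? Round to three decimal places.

β_Arden = 0.464 × 22.47% / 18.12% = 0.5754
β_Quill = 0.751 × 52.91% / 18.12% = 2.1929
β_Ingram = 0.774 × 45.60% / 18.12% = 1.9478
β_Sable = 0.443 × 31.41% / 18.12% = 0.7679
β_Renshaw = 0.493 × 42.81% / 18.12% = 1.1648
β_P = Σ w_i β_i = 0.23×0.5754 + 0.30×2.1929 + 0.08×1.9478 + 0.11×0.7679 + 0.28×1.1648 = 1.3566

1.357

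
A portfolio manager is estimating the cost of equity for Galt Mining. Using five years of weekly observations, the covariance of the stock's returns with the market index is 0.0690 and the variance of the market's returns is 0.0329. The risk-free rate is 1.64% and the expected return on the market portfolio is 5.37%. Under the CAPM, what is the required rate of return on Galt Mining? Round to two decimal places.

β = Cov(R_i, R_m) / Var(R_m) = 0.0690 / 0.0329 = 2.0973
MRP = 5.37% − 1.64% = 3.73%
E(R) = R_f + β × MRP = 1.64% + 2.0973 × 3.73% = 9.46%

9.46%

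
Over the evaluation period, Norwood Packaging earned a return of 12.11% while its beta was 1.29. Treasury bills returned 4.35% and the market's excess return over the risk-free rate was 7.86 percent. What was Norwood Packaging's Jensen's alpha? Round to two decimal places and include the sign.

-2.38%

CAPM benchmark = R_f + β(R_m − R_f) = 4.35% + 1.29 × 7.86% = 14.4894%
α = actual − benchmark = 12.11% − 14.4894% = -2.38%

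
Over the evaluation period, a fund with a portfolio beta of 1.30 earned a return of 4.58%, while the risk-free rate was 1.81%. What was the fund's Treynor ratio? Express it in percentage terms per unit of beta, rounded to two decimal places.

Treynor = (R_P − R_f) / β_P = (4.58% − 1.81%) / 1.3000 = 2.77% / 1.3000 = 2.13%

2.13%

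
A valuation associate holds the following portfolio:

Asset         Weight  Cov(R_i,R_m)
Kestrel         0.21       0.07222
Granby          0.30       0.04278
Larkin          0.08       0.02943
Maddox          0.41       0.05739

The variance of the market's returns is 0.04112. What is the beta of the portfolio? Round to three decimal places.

β_Kestrel = 0.07222 / 0.04112 = 1.7563
β_Granby = 0.04278 / 0.04112 = 1.0404
β_Larkin = 0.02943 / 0.04112 = 0.7157
β_Maddox = 0.05739 / 0.04112 = 1.3957
β_P = Σ w_i β_i = 0.21×1.7563 + 0.30×1.0404 + 0.08×0.7157 + 0.41×1.3957 = 1.3104

1.310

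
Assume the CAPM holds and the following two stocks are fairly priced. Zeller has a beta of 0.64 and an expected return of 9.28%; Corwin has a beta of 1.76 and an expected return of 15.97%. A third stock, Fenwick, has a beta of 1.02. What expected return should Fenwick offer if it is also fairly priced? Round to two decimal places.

11.55%

MRP (SML slope) = (15.97% − 9.28%) / (1.76 − 0.64) = 6.69% / 1.12 = 5.9732%
R_f (intercept) = 9.28% − 0.64 × 5.9732% = 5.4572%
E(R_Fenwick) = R_f + β × MRP = 5.4572% + 1.02 × 5.9732% = 11.55%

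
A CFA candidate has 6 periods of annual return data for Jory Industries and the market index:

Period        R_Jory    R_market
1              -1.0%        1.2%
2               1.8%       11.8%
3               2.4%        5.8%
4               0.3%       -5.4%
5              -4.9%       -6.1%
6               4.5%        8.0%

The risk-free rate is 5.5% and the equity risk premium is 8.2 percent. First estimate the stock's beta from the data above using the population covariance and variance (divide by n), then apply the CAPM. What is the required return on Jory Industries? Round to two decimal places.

8.29%

Mean R_i = (-1.0 + 1.8 + 2.4 + 0.3 − 4.9 + 4.5) / 6 = 0.5167%
Mean R_m = (1.2 + 11.8 + 5.8 − 5.4 − 6.1 + 8.0) / 6 = 2.5500%
Σ(R_i − R̄_i)(R_m − R̄_m) = 90.3250  ⇒  Cov = 90.3250 / 6 = 15.0542
Σ(R_m − R̄_m)² = 265.6750  ⇒  Var(R_m) = 265.6750 / 6 = 44.2792
β = Cov / Var(R_m) = 15.0542 / 44.2792 = 0.3400
E(R) = R_f + β × MRP = 5.5% + 0.3400 × 8.2% = 8.29%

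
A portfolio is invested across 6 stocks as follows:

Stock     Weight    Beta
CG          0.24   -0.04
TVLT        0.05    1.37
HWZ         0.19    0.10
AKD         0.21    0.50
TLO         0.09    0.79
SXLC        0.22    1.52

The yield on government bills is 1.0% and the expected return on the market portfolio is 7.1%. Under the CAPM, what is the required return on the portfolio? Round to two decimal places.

4.59%

β_P = Σ w_i β_i = 0.24×-0.04 + 0.05×1.37 + 0.19×0.10 + 0.21×0.50 + 0.09×0.79 + 0.22×1.52 = 0.5884
MRP = 7.1% − 1.0% = 6.10%
E(R_P) = R_f + β_P × MRP = 1.0% + 0.5884 × 6.1% = 4.59%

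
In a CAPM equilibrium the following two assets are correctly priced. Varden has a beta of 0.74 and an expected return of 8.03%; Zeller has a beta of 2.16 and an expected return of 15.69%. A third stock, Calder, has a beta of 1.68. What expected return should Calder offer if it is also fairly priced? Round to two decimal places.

MRP (SML slope) = (15.69% − 8.03%) / (2.16 − 0.74) = 7.66% / 1.42 = 5.3944%
R_f (intercept) = 8.03% − 0.74 × 5.3944% = 4.0381%
E(R_Calder) = R_f + β × MRP = 4.0381% + 1.68 × 5.3944% = 13.10%

13.10%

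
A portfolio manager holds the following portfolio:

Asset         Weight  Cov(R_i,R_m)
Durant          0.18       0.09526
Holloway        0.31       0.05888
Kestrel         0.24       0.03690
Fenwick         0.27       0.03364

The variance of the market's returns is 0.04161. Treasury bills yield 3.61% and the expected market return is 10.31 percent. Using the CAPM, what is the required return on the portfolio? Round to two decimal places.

β_Durant = 0.09526 / 0.04161 = 2.2894
β_Holloway = 0.05888 / 0.04161 = 1.4150
β_Kestrel = 0.03690 / 0.04161 = 0.8868
β_Fenwick = 0.03364 / 0.04161 = 0.8085
β_P = Σ w_i β_i = 0.18×2.2894 + 0.31×1.4150 + 0.24×0.8868 + 0.27×0.8085 = 1.2819
MRP = 10.31% − 3.61% = 6.70%
E(R_P) = R_f + β_P × MRP = 3.61% + 1.2819 × 6.70% = 12.20%

12.20%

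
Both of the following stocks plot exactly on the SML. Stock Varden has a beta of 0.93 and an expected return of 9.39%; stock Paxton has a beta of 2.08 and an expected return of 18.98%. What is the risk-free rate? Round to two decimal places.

1.63%

Both satisfy E(R) = R_f + β·MRP, so the slope of the SML is
MRP = (18.98% − 9.39%) / (2.08 − 0.93) = 9.59% / 1.15 = 8.3391%
R_f = E(R_Varden) − β_Varden·MRP = 9.39% − 0.93 × 8.3391% = 1.6346%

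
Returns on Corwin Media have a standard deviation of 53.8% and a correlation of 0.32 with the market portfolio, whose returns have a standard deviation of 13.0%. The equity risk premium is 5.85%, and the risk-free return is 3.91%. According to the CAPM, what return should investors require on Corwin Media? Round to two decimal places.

11.66%

β = ρ × σ_i / σ_m = 0.32 × 53.8% / 13.0% = 1.3243
E(R) = 3.91% + 1.3243 × 5.85% = 11.66%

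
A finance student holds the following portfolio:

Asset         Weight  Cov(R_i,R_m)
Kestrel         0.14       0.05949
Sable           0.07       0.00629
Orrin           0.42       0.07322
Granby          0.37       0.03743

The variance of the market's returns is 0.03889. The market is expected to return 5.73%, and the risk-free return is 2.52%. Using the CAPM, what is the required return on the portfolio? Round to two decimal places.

6.93%

β_Kestrel = 0.05949 / 0.03889 = 1.5297
β_Sable = 0.00629 / 0.03889 = 0.1617
β_Orrin = 0.07322 / 0.03889 = 1.8827
β_Granby = 0.03743 / 0.03889 = 0.9625
β_P = Σ w_i β_i = 0.14×1.5297 + 0.07×0.1617 + 0.42×1.8827 + 0.37×0.9625 = 1.3723
MRP = 5.73% − 2.52% = 3.21%
E(R_P) = R_f + β_P × MRP = 2.52% + 1.3723 × 3.21% = 6.93%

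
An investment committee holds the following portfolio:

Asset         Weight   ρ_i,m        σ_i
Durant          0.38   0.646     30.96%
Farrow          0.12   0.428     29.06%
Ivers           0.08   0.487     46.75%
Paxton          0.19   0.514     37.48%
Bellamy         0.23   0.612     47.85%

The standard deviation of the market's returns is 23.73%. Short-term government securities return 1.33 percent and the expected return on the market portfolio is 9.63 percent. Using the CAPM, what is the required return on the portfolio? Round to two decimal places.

β_Durant = 0.646 × 30.96% / 23.73% = 0.8428
β_Farrow = 0.428 × 29.06% / 23.73% = 0.5241
β_Ivers = 0.487 × 46.75% / 23.73% = 0.9594
β_Paxton = 0.514 × 37.48% / 23.73% = 0.8118
β_Bellamy = 0.612 × 47.85% / 23.73% = 1.2341
β_P = Σ w_i β_i = 0.38×0.8428 + 0.12×0.5241 + 0.08×0.9594 + 0.19×0.8118 + 0.23×1.2341 = 0.8980
MRP = 9.63% − 1.33% = 8.30%
E(R_P) = R_f + β_P × MRP = 1.33% + 0.8980 × 8.30% = 8.78%

8.78%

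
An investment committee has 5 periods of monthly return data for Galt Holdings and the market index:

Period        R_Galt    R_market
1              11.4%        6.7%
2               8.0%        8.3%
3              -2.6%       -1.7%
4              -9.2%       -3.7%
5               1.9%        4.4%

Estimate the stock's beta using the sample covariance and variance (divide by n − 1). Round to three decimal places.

Mean R_i = (11.4 + 8.0 − 2.6 − 9.2 + 1.9) / 5 = 1.9000%
Mean R_m = (6.7 + 8.3 − 1.7 − 3.7 + 4.4) / 5 = 2.8000%
Σ(R_i − R̄_i)(R_m − R̄_m) = 163.0000  ⇒  Cov = 163.0000 / 4 = 40.7500
Σ(R_m − R̄_m)² = 110.5200  ⇒  Var(R_m) = 110.5200 / 4 = 27.6300
β = Cov / Var(R_m) = 40.7500 / 27.6300 = 1.4748

1.475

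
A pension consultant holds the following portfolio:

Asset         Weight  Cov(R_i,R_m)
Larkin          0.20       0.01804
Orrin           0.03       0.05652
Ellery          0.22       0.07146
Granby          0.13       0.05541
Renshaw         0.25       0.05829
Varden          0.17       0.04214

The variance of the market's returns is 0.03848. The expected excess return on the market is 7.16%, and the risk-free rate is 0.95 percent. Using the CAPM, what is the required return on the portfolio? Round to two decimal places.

10.25%

β_Larkin = 0.01804 / 0.03848 = 0.4688
β_Orrin = 0.05652 / 0.03848 = 1.4688
β_Ellery = 0.07146 / 0.03848 = 1.8571
β_Granby = 0.05541 / 0.03848 = 1.4400
β_Renshaw = 0.05829 / 0.03848 = 1.5148
β_Varden = 0.04214 / 0.03848 = 1.0951
β_P = Σ w_i β_i = 0.20×0.4688 + 0.03×1.4688 + 0.22×1.8571 + 0.13×1.4400 + 0.25×1.5148 + 0.17×1.0951 = 1.2985
E(R_P) = R_f + β_P × MRP = 0.95% + 1.2985 × 7.16% = 10.25%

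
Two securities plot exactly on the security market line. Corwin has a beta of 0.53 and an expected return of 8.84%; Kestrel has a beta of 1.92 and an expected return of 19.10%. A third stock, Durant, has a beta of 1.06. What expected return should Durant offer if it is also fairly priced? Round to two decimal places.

12.75%

MRP (SML slope) = (19.10% − 8.84%) / (1.92 − 0.53) = 10.26% / 1.39 = 7.3813%
R_f (intercept) = 8.84% − 0.53 × 7.3813% = 4.9279%
E(R_Durant) = R_f + β × MRP = 4.9279% + 1.06 × 7.3813% = 12.75%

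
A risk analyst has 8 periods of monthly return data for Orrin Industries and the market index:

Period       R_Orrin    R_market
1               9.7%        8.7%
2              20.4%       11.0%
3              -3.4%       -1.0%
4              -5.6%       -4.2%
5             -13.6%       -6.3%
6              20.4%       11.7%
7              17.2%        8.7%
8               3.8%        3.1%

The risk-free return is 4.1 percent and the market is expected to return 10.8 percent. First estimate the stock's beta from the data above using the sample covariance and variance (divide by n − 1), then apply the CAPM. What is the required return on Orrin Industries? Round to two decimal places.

Mean R_i = (9.7 + 20.4 − 3.4 − 5.6 − 13.6 + 20.4 + 17.2 + 3.8) / 8 = 6.1125%
Mean R_m = (8.7 + 11.0 − 1.0 − 4.2 − 6.3 + 11.7 + 8.7 + 3.1) / 8 = 3.9625%
Σ(R_i − R̄_i)(R_m − R̄_m) = 627.7238  ⇒  Cov = 627.7238 / 7 = 89.6748
Σ(R_m − R̄_m)² = 351.5988  ⇒  Var(R_m) = 351.5988 / 7 = 50.2284
β = Cov / Var(R_m) = 89.6748 / 50.2284 = 1.7853
MRP = 10.8% − 4.1% = 6.70%
E(R) = R_f + β × MRP = 4.1% + 1.7853 × 6.7% = 16.06%

16.06%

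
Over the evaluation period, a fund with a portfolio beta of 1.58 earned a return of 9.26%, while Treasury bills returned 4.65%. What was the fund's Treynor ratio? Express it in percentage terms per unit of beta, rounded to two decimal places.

Treynor = (R_P − R_f) / β_P = (9.26% − 4.65%) / 1.5800 = 4.61% / 1.5800 = 2.92%

2.92%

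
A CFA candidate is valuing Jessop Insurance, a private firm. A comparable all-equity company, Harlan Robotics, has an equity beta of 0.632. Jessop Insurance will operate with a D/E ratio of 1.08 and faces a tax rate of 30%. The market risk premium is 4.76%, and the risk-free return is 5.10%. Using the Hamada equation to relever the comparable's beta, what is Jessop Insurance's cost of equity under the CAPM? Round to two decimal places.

10.38%

β_L = β_U × [1 + (1 − t)(D/E)] = 0.632 × [1 + (1 − 0.30) × 1.08]
    = 0.632 × [1 + 0.70 × 1.08] = 0.632 × 1.7560 = 1.1098
E(R) = R_f + β_L × MRP = 5.10% + 1.1098 × 4.76% = 10.38%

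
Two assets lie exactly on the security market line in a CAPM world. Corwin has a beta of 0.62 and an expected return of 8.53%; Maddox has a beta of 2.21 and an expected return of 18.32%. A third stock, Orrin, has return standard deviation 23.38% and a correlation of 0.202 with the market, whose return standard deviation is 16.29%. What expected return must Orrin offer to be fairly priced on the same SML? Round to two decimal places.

MRP = (18.32% − 8.53%) / (2.21 − 0.62) = 6.1572%
R_f = 8.53% − 0.62 × 6.1572% = 4.7125%
β_Orrin = ρ·σ_i/σ_m = 0.202 × 23.38 / 16.29 = 0.2899
E(R_Orrin) = R_f + β × MRP = 4.7125% + 0.2899 × 6.1572% = 6.50%

6.50%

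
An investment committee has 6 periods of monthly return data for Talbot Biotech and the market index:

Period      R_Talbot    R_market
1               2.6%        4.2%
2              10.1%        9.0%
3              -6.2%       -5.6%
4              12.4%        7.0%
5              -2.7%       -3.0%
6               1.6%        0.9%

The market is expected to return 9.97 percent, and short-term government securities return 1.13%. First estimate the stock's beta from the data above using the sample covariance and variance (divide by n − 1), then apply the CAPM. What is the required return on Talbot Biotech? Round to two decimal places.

11.76%

Mean R_i = (2.6 + 10.1 − 6.2 + 12.4 − 2.7 + 1.6) / 6 = 2.9667%
Mean R_m = (4.2 + 9.0 − 5.6 + 7.0 − 3.0 + 0.9) / 6 = 2.0833%
Σ(R_i − R̄_i)(R_m − R̄_m) = 195.7967  ⇒  Cov = 195.7967 / 5 = 39.1593
Σ(R_m − R̄_m)² = 162.7683  ⇒  Var(R_m) = 162.7683 / 5 = 32.5537
β = Cov / Var(R_m) = 39.1593 / 32.5537 = 1.2029
MRP = 9.97% − 1.13% = 8.84%
E(R) = R_f + β × MRP = 1.13% + 1.2029 × 8.84% = 11.76%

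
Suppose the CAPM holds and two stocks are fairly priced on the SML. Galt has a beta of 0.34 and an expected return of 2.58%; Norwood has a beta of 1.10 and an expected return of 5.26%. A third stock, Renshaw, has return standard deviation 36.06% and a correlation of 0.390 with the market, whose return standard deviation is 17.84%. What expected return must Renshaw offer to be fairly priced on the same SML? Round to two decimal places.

4.16%

MRP = (5.26% − 2.58%) / (1.10 − 0.34) = 3.5263%
R_f = 2.58% − 0.34 × 3.5263% = 1.3811%
β_Renshaw = ρ·σ_i/σ_m = 0.390 × 36.06 / 17.84 = 0.7883
E(R_Renshaw) = R_f + β × MRP = 1.3811% + 0.7883 × 3.5263% = 4.16%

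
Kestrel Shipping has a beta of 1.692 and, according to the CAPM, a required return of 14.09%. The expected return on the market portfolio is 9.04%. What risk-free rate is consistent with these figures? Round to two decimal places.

1.74%

E(R) = R_f + β(E(R_m) − R_f) = R_f(1 − β) + β·E(R_m)
14.09% = R_f × (1 − 1.692) + 1.692 × 9.04%
14.09% = R_f × -0.692 + 15.29568%
R_f = (14.09% − 15.29568%) / -0.692 = 1.74%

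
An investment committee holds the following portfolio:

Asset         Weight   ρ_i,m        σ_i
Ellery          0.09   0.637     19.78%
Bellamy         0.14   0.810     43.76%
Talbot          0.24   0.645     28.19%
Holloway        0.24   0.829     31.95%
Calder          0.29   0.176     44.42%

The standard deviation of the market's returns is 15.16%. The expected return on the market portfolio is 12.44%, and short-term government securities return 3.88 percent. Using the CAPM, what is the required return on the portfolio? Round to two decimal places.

β_Ellery = 0.637 × 19.78% / 15.16% = 0.8311
β_Bellamy = 0.810 × 43.76% / 15.16% = 2.3381
β_Talbot = 0.645 × 28.19% / 15.16% = 1.1994
β_Holloway = 0.829 × 31.95% / 15.16% = 1.7471
β_Calder = 0.176 × 44.42% / 15.16% = 0.5157
β_P = Σ w_i β_i = 0.09×0.8311 + 0.14×2.3381 + 0.24×1.1994 + 0.24×1.7471 + 0.29×0.5157 = 1.2588
MRP = 12.44% − 3.88% = 8.56%
E(R_P) = R_f + β_P × MRP = 3.88% + 1.2588 × 8.56% = 14.66%

14.66%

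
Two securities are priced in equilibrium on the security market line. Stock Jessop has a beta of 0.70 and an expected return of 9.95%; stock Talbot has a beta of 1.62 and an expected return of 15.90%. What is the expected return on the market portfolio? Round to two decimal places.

Both satisfy E(R) = R_f + β·MRP, so the slope of the SML is
MRP = (15.90% − 9.95%) / (1.62 − 0.70) = 5.95% / 0.92 = 6.4674%
R_f = E(R_Jessop) − β_Jessop·MRP = 9.95% − 0.70 × 6.4674% = 5.4228%
E(R_m) = R_f + MRP = 5.4228% + 6.4674% = 11.89%

11.89%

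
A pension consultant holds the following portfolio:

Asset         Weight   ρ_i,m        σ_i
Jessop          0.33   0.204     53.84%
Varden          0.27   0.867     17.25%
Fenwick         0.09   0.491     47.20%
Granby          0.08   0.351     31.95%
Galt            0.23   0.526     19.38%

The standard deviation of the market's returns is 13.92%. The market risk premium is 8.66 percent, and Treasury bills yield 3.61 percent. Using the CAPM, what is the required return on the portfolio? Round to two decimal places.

11.69%

β_Jessop = 0.204 × 53.84% / 13.92% = 0.7890
β_Varden = 0.867 × 17.25% / 13.92% = 1.0744
β_Fenwick = 0.491 × 47.20% / 13.92% = 1.6649
β_Granby = 0.351 × 31.95% / 13.92% = 0.8056
β_Galt = 0.526 × 19.38% / 13.92% = 0.7323
β_P = Σ w_i β_i = 0.33×0.7890 + 0.27×1.0744 + 0.09×1.6649 + 0.08×0.8056 + 0.23×0.7323 = 0.9332
E(R_P) = R_f + β_P × MRP = 3.61% + 0.9332 × 8.66% = 11.69%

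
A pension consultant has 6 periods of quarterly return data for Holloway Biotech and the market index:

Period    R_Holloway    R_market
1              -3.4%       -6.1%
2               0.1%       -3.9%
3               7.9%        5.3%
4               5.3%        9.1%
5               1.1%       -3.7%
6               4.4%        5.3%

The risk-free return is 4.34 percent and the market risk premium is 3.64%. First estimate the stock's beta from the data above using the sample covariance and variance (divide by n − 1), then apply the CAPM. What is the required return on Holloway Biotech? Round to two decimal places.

Mean R_i = (-3.4 + 0.1 + 7.9 + 5.3 + 1.1 + 4.4) / 6 = 2.5667%
Mean R_m = (-6.1 − 3.9 + 5.3 + 9.1 − 3.7 + 5.3) / 6 = 1.0000%
Σ(R_i − R̄_i)(R_m − R̄_m) = 114.3000  ⇒  Cov = 114.3000 / 5 = 22.8600
Σ(R_m − R̄_m)² = 199.1000  ⇒  Var(R_m) = 199.1000 / 5 = 39.8200
β = Cov / Var(R_m) = 22.8600 / 39.8200 = 0.5741
E(R) = R_f + β × MRP = 4.34% + 0.5741 × 3.64% = 6.43%

6.43%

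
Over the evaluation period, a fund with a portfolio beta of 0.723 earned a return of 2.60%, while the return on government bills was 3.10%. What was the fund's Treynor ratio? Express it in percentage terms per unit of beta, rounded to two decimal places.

Treynor = (R_P − R_f) / β_P = (2.60% − 3.10%) / 0.7230 = -0.50% / 0.7230 = -0.69%

-0.69%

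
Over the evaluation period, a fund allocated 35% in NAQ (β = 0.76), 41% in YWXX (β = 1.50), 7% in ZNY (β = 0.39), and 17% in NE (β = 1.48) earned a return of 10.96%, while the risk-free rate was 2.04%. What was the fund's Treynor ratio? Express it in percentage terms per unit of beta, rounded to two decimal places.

7.69%

β_P = 0.35×0.76 + 0.41×1.50 + 0.07×0.39 + 0.17×1.48 = 1.1599
Treynor = (R_P − R_f) / β_P = (10.96% − 2.04%) / 1.1599 = 8.92% / 1.1599 = 7.69%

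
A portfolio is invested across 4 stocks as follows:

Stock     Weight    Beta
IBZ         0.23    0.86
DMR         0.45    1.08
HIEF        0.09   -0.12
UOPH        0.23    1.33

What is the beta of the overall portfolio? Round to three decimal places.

0.979

β_P = Σ w_i β_i = 0.23×0.86 + 0.45×1.08 + 0.09×-0.12 + 0.23×1.33 = 0.9789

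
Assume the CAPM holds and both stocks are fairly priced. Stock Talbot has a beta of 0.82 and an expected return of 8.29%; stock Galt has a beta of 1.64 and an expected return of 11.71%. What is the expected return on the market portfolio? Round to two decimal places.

9.04%

Both satisfy E(R) = R_f + β·MRP, so the slope of the SML is
MRP = (11.71% − 8.29%) / (1.64 − 0.82) = 3.42% / 0.82 = 4.1707%
R_f = E(R_Talbot) − β_Talbot·MRP = 8.29% − 0.82 × 4.1707% = 4.8700%
E(R_m) = R_f + MRP = 4.8700% + 4.1707% = 9.04%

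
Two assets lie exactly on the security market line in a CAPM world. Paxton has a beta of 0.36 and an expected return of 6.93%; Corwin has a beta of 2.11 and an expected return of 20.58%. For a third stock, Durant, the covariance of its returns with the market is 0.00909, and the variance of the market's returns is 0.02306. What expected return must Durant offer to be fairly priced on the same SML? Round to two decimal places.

MRP = (20.58% − 6.93%) / (2.11 − 0.36) = 7.8000%
R_f = 6.93% − 0.36 × 7.8000% = 4.1220%
β_Durant = Cov / Var(R_m) = 0.00909 / 0.02306 = 0.3942
E(R_Durant) = R_f + β × MRP = 4.1220% + 0.3942 × 7.8000% = 7.20%

7.20%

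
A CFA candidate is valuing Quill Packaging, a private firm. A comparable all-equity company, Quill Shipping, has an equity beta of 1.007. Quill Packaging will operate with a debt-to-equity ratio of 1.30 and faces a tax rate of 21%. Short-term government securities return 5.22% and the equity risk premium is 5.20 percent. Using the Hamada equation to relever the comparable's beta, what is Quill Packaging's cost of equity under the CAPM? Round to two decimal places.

15.83%

β_L = β_U × [1 + (1 − t)(D/E)] = 1.007 × [1 + (1 − 0.21) × 1.30]
    = 1.007 × [1 + 0.79 × 1.30] = 1.007 × 2.0270 = 2.0412
E(R) = R_f + β_L × MRP = 5.22% + 2.0412 × 5.20% = 15.83%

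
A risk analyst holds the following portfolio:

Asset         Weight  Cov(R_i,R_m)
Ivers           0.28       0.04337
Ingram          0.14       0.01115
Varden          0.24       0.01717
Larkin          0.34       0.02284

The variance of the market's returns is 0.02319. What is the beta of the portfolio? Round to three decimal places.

1.104

β_Ivers = 0.04337 / 0.02319 = 1.8702
β_Ingram = 0.01115 / 0.02319 = 0.4808
β_Varden = 0.01717 / 0.02319 = 0.7404
β_Larkin = 0.02284 / 0.02319 = 0.9849
β_P = Σ w_i β_i = 0.28×1.8702 + 0.14×0.4808 + 0.24×0.7404 + 0.34×0.9849 = 1.1035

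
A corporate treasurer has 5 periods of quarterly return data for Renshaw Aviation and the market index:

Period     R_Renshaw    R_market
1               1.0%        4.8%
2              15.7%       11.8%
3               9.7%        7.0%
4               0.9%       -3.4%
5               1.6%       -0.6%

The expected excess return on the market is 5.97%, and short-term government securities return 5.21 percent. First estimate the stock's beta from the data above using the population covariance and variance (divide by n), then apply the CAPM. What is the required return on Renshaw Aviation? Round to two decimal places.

Mean R_i = (1.0 + 15.7 + 9.7 + 0.9 + 1.6) / 5 = 5.7800%
Mean R_m = (4.8 + 11.8 + 7.0 − 3.4 − 0.6) / 5 = 3.9200%
Σ(R_i − R̄_i)(R_m − R̄_m) = 140.6520  ⇒  Cov = 140.6520 / 5 = 28.1304
Σ(R_m − R̄_m)² = 146.3680  ⇒  Var(R_m) = 146.3680 / 5 = 29.2736
β = Cov / Var(R_m) = 28.1304 / 29.2736 = 0.9609
E(R) = R_f + β × MRP = 5.21% + 0.9609 × 5.97% = 10.95%

10.95%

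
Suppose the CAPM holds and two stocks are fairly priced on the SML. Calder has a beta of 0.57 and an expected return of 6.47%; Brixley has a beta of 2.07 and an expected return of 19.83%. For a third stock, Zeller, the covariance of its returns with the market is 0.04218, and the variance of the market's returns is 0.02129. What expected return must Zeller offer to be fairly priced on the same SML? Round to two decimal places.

19.04%

MRP = (19.83% − 6.47%) / (2.07 − 0.57) = 8.9067%
R_f = 6.47% − 0.57 × 8.9067% = 1.3932%
β_Zeller = Cov / Var(R_m) = 0.04218 / 0.02129 = 1.9812
E(R_Zeller) = R_f + β × MRP = 1.3932% + 1.9812 × 8.9067% = 19.04%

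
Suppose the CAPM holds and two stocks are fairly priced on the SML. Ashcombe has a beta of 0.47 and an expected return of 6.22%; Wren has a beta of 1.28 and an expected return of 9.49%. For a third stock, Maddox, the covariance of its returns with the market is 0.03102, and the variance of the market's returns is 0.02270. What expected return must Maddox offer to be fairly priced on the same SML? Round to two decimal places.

9.84%

MRP = (9.49% − 6.22%) / (1.28 − 0.47) = 4.0370%
R_f = 6.22% − 0.47 × 4.0370% = 4.3226%
β_Maddox = Cov / Var(R_m) = 0.03102 / 0.02270 = 1.3665
E(R_Maddox) = R_f + β × MRP = 4.3226% + 1.3665 × 4.0370% = 9.84%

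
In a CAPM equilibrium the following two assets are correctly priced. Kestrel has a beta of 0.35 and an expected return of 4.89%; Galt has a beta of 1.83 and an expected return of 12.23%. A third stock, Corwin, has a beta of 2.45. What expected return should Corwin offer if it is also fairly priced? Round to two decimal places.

15.30%

MRP (SML slope) = (12.23% − 4.89%) / (1.83 − 0.35) = 7.34% / 1.48 = 4.9595%
R_f (intercept) = 4.89% − 0.35 × 4.9595% = 3.1542%
E(R_Corwin) = R_f + β × MRP = 3.1542% + 2.45 × 4.9595% = 15.30%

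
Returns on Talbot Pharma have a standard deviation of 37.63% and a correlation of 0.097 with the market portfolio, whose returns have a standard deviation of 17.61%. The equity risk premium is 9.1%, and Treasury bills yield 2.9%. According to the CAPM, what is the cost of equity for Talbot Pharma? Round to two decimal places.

4.79%

β = ρ × σ_i / σ_m = 0.097 × 37.63% / 17.61% = 0.2073
E(R) = 2.9% + 0.2073 × 9.1% = 4.79%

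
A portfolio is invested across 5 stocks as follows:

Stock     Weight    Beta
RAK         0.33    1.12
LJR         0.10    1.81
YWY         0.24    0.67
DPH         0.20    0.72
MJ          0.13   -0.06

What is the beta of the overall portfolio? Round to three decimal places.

0.848

β_P = Σ w_i β_i = 0.33×1.12 + 0.10×1.81 + 0.24×0.67 + 0.20×0.72 + 0.13×-0.06 = 0.8476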